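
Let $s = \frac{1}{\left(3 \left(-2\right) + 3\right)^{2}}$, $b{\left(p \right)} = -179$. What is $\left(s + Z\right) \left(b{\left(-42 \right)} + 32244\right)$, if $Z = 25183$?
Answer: $\frac{7267468120}{9} \approx 8.075 \cdot 10^{8}$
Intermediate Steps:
$s = \frac{1}{9}$ ($s = \frac{1}{\left(-6 + 3\right)^{2}} = \frac{1}{\left(-3\right)^{2}} = \frac{1}{9} \approx 0.11111$)
$\left(s + Z\right) \left(b{\left(-42 \right)} + 32244\right) = \left(\frac{1}{9} + 25183\right) \left(-179 + 32244\right) = \frac{226648}{9} \cdot 32065 = \frac{7267468120}{9}$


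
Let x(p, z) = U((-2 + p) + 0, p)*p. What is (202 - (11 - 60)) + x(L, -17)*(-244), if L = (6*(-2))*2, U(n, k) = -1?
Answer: -5605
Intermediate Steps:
L = -24 (L = -12*2 = -24)
x(p, z) = -p
(202 - (11 - 60)) + x(L, -17)*(-244) = (202 - (11 - 60)) - 1*(-24)*(-244) = (202 - 1*(-49)) + 24*(-244) = (202 + 49) - 5856 = 251 - 5856 = -5605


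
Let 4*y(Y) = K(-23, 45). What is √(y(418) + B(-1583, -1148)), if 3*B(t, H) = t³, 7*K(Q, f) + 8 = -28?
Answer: 2*I*√145780719189/21 ≈ 36363.0*I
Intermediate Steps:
K(Q, f) = -36/7 (K(Q, f) = -8/7 + (⅐)*(-28) = -8/7 - 4 = -36/7)
y(Y) = -9/7 (y(Y) = (¼)*(-36/7) = -9/7)
B(t, H) = t³/3
√(y(418) + B(-1583, -1148)) = √(-9/7 + (⅓)*(-1583)³) = √(-9/7 + (⅓)*(-3966822287)) = √(-9/7 - 3966822287/3) = √(-27767756036/21) = 2*I*√145780719189/21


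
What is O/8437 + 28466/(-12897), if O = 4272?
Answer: -185071658/108811989 ≈ -1.7008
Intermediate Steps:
O/8437 + 28466/(-12897) = 4272/8437 + 28466/(-12897) = 4272*(1/8437) + 28466*(-1/12897) = 4272/8437 - 28466/12897 = -185071658/108811989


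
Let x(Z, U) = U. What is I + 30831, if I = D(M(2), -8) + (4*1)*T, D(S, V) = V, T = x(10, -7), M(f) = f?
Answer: 30795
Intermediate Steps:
T = -7
I = -36 (I = -8 + (4*1)*(-7) = -8 + 4*(-7) = -8 - 28 = -36)
I + 30831 = -36 + 30831 = 30795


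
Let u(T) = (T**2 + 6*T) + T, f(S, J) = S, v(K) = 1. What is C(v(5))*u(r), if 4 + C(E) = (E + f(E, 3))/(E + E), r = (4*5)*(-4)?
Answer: -17520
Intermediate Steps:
r = -80 (r = 20*(-4) = -80)
u(T) = T**2 + 7*T
C(E) = -3 (C(E) = -4 + (E + E)/(E + E) = -4 + (2*E)/((2*E)) = -4 + (2*E)*(1/(2*E)) = -4 + 1 = -3)
C(v(5))*u(r) = -(-240)*(7 - 80) = -(-240)*(-73) = -3*5840 = -17520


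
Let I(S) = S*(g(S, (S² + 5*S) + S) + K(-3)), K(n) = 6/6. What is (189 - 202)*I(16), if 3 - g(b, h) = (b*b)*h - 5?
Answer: 18741424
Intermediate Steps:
K(n) = 1 (K(n) = 6*(⅙) = 1)
g(b, h) = 8 - h*b² (g(b, h) = 3 - ((b*b)*h - 5) = 3 - (b²*h - 5) = 3 - (h*b² - 5) = 3 - (-5 + h*b²) = 3 + (5 - h*b²) = 8 - h*b²)
I(S) = S*(9 - S²*(S² + 6*S)) (I(S) = S*((8 - ((S² + 5*S) + S)*S²) + 1) = S*((8 - (S² + 6*S)*S²) + 1) = S*((8 - S²*(S² + 6*S)) + 1) = S*(9 - S²*(S² + 6*S)))
(189 - 202)*I(16) = (189 - 202)*(-1*16*(-9 + 16³*(6 + 16))) = -(-13)*16*(-9 + 4096*22) = -(-13)*16*(-9 + 90112) = -(-13)*16*90103 = -13*(-1441648) = 18741424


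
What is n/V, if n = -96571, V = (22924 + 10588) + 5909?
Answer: -96571/39421 ≈ -2.4497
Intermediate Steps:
V = 39421 (V = 33512 + 5909 = 39421)
n/V = -96571/39421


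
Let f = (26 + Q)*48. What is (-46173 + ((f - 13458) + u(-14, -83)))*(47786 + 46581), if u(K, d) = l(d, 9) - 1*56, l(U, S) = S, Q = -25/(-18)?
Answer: -16522718030/3 ≈ -5.5076e+9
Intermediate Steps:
Q = 25/18 (Q = -25*(-1/18) = 25/18 ≈ 1.3889)
f = 3944/3 (f = (26 + 25/18)*48 = (493/18)*48 = 3944/3 ≈ 1314.7)
u(K, d) = -47 (u(K, d) = 9 - 1*56 = 9 - 56 = -47)
(-46173 + ((f - 13458) + u(-14, -83)))*(47786 + 46581) = (-46173 + ((3944/3 - 13458) - 47))*(47786 + 46581) = (-46173 + (-36430/3 - 47))*94367 = (-46173 - 36571/3)*94367 = -175090/3*94367 = -16522718030/3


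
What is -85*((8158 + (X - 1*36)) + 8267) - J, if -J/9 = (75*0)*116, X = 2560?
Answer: -1610665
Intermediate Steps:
J = 0 (J = -9*75*0*116 = -0*116 = -9*0 = 0)
-85*((8158 + (X - 1*36)) + 8267) - J = -85*((8158 + (2560 - 1*36)) + 8267) - 1*0 = -85*((8158 + (2560 - 36)) + 8267) + 0 = -85*((8158 + 2524) + 8267) + 0 = -85*(10682 + 8267) + 0 = -85*18949 + 0 = -1610665 + 0 = -1610665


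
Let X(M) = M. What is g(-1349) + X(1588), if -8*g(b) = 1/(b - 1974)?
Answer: 42215393/26584 ≈ 1588.0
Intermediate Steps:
g(b) = -1/(8*(-1974 + b)) (g(b) = -1/(8*(b - 1974)) = -1/(8*(-1974 + b)))
g(-1349) + X(1588) = -1/(-15792 + 8*(-1349)) + 1588 = -1/(-15792 - 10792) + 1588 = -1/(-26584) + 1588 = -1*(-1/26584) + 1588 = 1/26584 + 1588 = 42215393/26584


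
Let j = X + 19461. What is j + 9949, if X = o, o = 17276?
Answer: 46686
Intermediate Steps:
X = 17276
j = 36737 (j = 17276 + 19461 = 36737)
j + 9949 = 36737 + 9949 = 46686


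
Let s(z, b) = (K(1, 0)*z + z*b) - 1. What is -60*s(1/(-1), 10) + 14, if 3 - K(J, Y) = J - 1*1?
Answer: 854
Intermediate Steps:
K(J, Y) = 4 - J (K(J, Y) = 3 - (J - 1*1) = 3 - (J - 1) = 3 - (-1 + J) = 3 + (1 - J) = 4 - J)
s(z, b) = -1 + 3*z + b*z (s(z, b) = ((4 - 1*1)*z + z*b) - 1 = ((4 - 1)*z + b*z) - 1 = (3*z + b*z) - 1 = -1 + 3*z + b*z)
-60*s(1/(-1), 10) + 14 = -60*(-1 + 3/(-1) + 10/(-1)) + 14 = -60*(-1 + 3*(-1) + 10*(-1)) + 14 = -60*(-1 - 3 - 10) + 14 = -60*(-14) + 14 = 840 + 14 = 854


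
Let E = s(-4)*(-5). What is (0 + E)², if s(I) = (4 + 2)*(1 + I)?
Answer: 8100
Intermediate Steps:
s(I) = 6 + 6*I (s(I) = 6*(1 + I) = 6 + 6*I)
E = 90 (E = (6 + 6*(-4))*(-5) = (6 - 24)*(-5) = -18*(-5) = 90)
(0 + E)² = (0 + 90)² = 90² = 8100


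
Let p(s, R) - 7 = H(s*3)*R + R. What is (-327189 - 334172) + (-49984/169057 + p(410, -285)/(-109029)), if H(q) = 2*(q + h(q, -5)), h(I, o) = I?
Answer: -12190050791366023/18432115653 ≈ -6.6135e+5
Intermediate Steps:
H(q) = 4*q (H(q) = 2*(q + q) = 2*(2*q) = 4*q)
p(s, R) = 7 + R + 12*R*s (p(s, R) = 7 + ((4*(s*3))*R + R) = 7 + ((4*(3*s))*R + R) = 7 + ((12*s)*R + R) = 7 + (12*R*s + R) = 7 + (R + 12*R*s) = 7 + R + 12*R*s)
(-327189 - 334172) + (-49984/169057 + p(410, -285)/(-109029)) = (-327189 - 334172) + (-49984/169057 + (7 - 285 + 12*(-285)*410)/(-109029)) = -661361 + (-49984*1/169057 + (7 - 285 - 1402200)*(-1/109029)) = -661361 + (-49984/169057 - 1402478*(-1/109029)) = -661361 + (-49984/169057 + 1402478/109029) = -661361 + 231649017710/18432115653 = -12190050791366023/18432115653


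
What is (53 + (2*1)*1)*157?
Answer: 8635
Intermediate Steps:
(53 + (2*1)*1)*157 = (53 + 2*1)*157 = (53 + 2)*157 = 55*157 = 8635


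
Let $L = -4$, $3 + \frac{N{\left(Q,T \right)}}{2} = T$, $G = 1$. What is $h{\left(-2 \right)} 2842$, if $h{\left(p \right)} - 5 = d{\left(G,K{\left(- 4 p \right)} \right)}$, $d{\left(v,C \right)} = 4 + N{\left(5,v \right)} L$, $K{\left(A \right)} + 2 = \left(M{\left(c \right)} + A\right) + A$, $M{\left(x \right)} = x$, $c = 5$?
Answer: $71050$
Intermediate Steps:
$N{\left(Q,T \right)} = -6 + 2 T$
$K{\left(A \right)} = 3 + 2 A$ ($K{\left(A \right)} = -2 + \left(\left(5 + A\right) + A\right) = -2 + \left(5 + 2 A\right) = 3 + 2 A$)
$d{\left(v,C \right)} = 28 - 8 v$ ($d{\left(v,C \right)} = 4 + \left(-6 + 2 v\right) \left(-4\right) = 4 - \left(-24 + 8 v\right) = 28 - 8 v$)
$h{\left(p \right)} = 25$ ($h{\left(p \right)} = 5 + \left(28 - 8\right) = 5 + 20 = 25$)
$h{\left(-2 \right)} 2842 = 25 \cdot 2842 = 71050$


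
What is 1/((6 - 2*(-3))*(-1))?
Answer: -1/12 ≈ -0.083333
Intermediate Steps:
1/((6 - 2*(-3))*(-1)) = 1/((6 + 6)*(-1)) = 1/(12*(-1)) = 1/(-12) = -1/12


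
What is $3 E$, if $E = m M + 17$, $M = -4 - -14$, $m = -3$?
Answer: $-39$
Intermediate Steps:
$M = 10$ ($M = -4 + 14 = 10$)
$E = -13$ ($E = \left(-3\right) 10 + 17 = -30 + 17 = -13$)
$3 E = 3 \left(-13\right) = -39$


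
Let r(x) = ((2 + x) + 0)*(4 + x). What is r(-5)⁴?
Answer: 81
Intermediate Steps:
r(x) = (2 + x)*(4 + x)
r(-5)⁴ = (8 + (-5)² + 6*(-5))⁴ = (8 + 25 - 30)⁴ = 3⁴ = 81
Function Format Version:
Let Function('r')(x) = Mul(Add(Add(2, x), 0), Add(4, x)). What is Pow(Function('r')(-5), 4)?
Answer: 81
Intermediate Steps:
Function('r')(x) = Mul(Add(2, x), Add(4, x))
Pow(Function('r')(-5), 4) = Pow(Add(8, Pow(-5, 2), Mul(6, -5)), 4) = Pow(Add(8, 25, -30), 4) = Pow(3, 4) = 81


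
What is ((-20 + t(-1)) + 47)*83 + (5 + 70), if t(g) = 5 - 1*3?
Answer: 2482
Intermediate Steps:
t(g) = 2 (t(g) = 5 - 3 = 2)
((-20 + t(-1)) + 47)*83 + (5 + 70) = ((-20 + 2) + 47)*83 + (5 + 70) = (-18 + 47)*83 + 75 = 29*83 + 75 = 2407 + 75 = 2482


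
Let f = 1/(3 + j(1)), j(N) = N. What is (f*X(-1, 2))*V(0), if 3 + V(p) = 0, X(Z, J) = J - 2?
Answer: 0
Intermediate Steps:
X(Z, J) = -2 + J
V(p) = -3 (V(p) = -3 + 0 = -3)
f = ¼ (f = 1/(3 + 1) = 1/4 = ¼ ≈ 0.25000)
(f*X(-1, 2))*V(0) = ((-2 + 2)/4)*(-3) = ((¼)*0)*(-3) = 0*(-3) = 0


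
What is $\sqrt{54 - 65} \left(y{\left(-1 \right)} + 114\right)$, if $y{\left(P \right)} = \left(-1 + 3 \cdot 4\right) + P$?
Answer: $124 i \sqrt{11} \approx 411.26 i$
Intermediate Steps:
$y{\left(P \right)} = 11 + P$ ($y{\left(P \right)} = \left(-1 + 12\right) + P = 11 + P$)
$\sqrt{54 - 65} \left(y{\left(-1 \right)} + 114\right) = \sqrt{54 - 65} \left(\left(11 - 1\right) + 114\right) = \sqrt{-11} \left(10 + 114\right) = i \sqrt{11} \cdot 124 = 124 i \sqrt{11}$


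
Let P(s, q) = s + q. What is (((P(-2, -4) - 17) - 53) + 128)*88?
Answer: 4576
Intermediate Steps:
P(s, q) = q + s
(((P(-2, -4) - 17) - 53) + 128)*88 = ((((-4 - 2) - 17) - 53) + 128)*88 = (((-6 - 17) - 53) + 128)*88 = ((-23 - 53) + 128)*88 = (-76 + 128)*88 = 52*88 = 4576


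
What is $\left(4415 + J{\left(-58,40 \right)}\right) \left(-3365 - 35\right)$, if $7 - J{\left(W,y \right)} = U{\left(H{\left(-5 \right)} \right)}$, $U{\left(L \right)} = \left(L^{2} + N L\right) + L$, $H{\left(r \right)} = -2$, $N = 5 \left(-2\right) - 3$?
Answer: $-14939600$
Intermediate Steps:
$N = -13$ ($N = -10 - 3 = -13$)
$U{\left(L \right)} = L^{2} - 12 L$ ($U{\left(L \right)} = \left(L^{2} - 13 L\right) + L = L^{2} - 12 L$)
$J{\left(W,y \right)} = -21$ ($J{\left(W,y \right)} = 7 - - 2 \left(-12 - 2\right) = 7 - \left(-2\right) \left(-14\right) = 7 - 28 = -21$)
$\left(4415 + J{\left(-58,40 \right)}\right) \left(-3365 - 35\right) = \left(4415 - 21\right) \left(-3365 - 35\right) = 4394 \left(-3400\right) = -14939600$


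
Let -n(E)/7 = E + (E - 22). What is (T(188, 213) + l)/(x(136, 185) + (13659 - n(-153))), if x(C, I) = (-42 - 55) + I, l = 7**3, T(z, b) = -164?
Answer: 179/11451 ≈ 0.015632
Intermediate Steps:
l = 343
n(E) = 154 - 14*E (n(E) = -7*(E + (E - 22)) = -7*(E + (-22 + E)) = -7*(-22 + 2*E) = 154 - 14*E)
x(C, I) = -97 + I
(T(188, 213) + l)/(x(136, 185) + (13659 - n(-153))) = (-164 + 343)/((-97 + 185) + (13659 - (154 - 14*(-153)))) = 179/(88 + (13659 - (154 + 2142))) = 179/(88 + (13659 - 1*2296)) = 179/(88 + (13659 - 2296)) = 179/(88 + 11363) = 179/11451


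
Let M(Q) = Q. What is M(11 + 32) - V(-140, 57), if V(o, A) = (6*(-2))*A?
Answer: 727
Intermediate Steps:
V(o, A) = -12*A
M(11 + 32) - V(-140, 57) = (11 + 32) - (-12)*57 = 43 - 1*(-684) = 43 + 684 = 727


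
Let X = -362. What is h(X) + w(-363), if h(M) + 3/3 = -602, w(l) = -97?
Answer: -700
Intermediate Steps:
h(M) = -603 (h(M) = -1 - 602 = -603)
h(X) + w(-363) = -603 - 97 = -700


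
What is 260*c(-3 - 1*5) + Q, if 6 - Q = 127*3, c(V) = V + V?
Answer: -4535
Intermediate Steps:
c(V) = 2*V
Q = -375 (Q = 6 - 127*3 = 6 - 1*381 = 6 - 381 = -375)
260*c(-3 - 1*5) + Q = 260*(2*(-3 - 1*5)) - 375 = 260*(2*(-3 - 5)) - 375 = 260*(2*(-8)) - 375 = 260*(-16) - 375 = -4160 - 375 = -4535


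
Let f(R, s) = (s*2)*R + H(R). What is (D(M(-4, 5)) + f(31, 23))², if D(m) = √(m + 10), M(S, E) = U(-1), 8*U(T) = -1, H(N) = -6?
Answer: (5680 + √158)²/16 ≈ 2.0253e+6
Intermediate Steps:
U(T) = -⅛ (U(T) = (⅛)*(-1) = -⅛)
M(S, E) = -⅛
D(m) = √(10 + m)
f(R, s) = -6 + 2*R*s (f(R, s) = (s*2)*R - 6 = (2*s)*R - 6 = 2*R*s - 6 = -6 + 2*R*s)
(D(M(-4, 5)) + f(31, 23))² = (√(10 - ⅛) + (-6 + 2*31*23))² = (√(79/8) + (-6 + 1426))² = (√158/4 + 1420)² = (1420 + √158/4)²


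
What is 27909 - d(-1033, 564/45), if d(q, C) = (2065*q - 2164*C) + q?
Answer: 32838137/15 ≈ 2.1892e+6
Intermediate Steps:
d(q, C) = -2164*C + 2066*q (d(q, C) = (-2164*C + 2065*q) + q = -2164*C + 2066*q)
27909 - d(-1033, 564/45) = 27909 - (-1220496/45 + 2066*(-1033)) = 27909 - (-1220496/45 - 2134178) = 27909 - (-2164*188/15 - 2134178) = 27909 - (-406832/15 - 2134178) = 27909 - 1*(-32419502/15) = 27909 + 32419502/15 = 32838137/15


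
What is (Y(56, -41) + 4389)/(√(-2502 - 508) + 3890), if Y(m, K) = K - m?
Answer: 1669588/1513511 - 2146*I*√3010/7567555 ≈ 1.1031 - 0.015558*I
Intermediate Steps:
(Y(56, -41) + 4389)/(√(-2502 - 508) + 3890) = ((-41 - 1*56) + 4389)/(√(-2502 - 508) + 3890) = ((-41 - 56) + 4389)/(√(-3010) + 3890) = (-97 + 4389)/(I*√3010 + 3890) = 4292/(3890 + I*√3010)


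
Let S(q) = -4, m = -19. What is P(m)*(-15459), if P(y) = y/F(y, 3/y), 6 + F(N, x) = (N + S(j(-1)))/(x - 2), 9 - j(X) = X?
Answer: 12042561/191 ≈ 63050.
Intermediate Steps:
j(X) = 9 - X
F(N, x) = -6 + (-4 + N)/(-2 + x) (F(N, x) = -6 + (N - 4)/(x - 2) = -6 + (-4 + N)/(-2 + x))
P(y) = y*(-2 + 3/y)/(8 + y - 18/y) (P(y) = y/(((8 + y - 18/y)/(-2 + 3/y))) = y*((-2 + 3/y)/(8 + y - 18/y)) = y*(-2 + 3/y)/(8 + y - 18/y))
P(m)*(-15459) = -1*(-19)*(-3 + 2*(-19))/(-18 - 19*(8 - 19))*(-15459) = -1*(-19)*(-3 - 38)/(-18 - 19*(-11))*(-15459) = -1*(-19)*(-41)/(-18 + 209)*(-15459) = -1*(-19)*(-41)/191*(-15459) = -1*(-19)*1/191*(-41)*(-15459) = -779/191*(-15459) = 12042561/191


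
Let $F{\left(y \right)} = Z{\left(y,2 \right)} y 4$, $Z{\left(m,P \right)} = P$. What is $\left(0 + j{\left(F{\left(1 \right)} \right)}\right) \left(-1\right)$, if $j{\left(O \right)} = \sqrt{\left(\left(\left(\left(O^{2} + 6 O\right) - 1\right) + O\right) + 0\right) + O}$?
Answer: $- \sqrt{127} \approx -11.269$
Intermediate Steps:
$F{\left(y \right)} = 8 y$ ($F{\left(y \right)} = 2 y 4 = 8 y$)
$j{\left(O \right)} = \sqrt{-1 + O^{2} + 8 O}$ ($j{\left(O \right)} = \sqrt{\left(\left(\left(-1 + O^{2} + 6 O\right) + O\right) + 0\right) + O} = \sqrt{\left(\left(-1 + O^{2} + 7 O\right) + 0\right) + O} = \sqrt{\left(-1 + O^{2} + 7 O\right) + O} = \sqrt{-1 + O^{2} + 8 O}$)
$\left(0 + j{\left(F{\left(1 \right)} \right)}\right) \left(-1\right) = \left(0 + \sqrt{-1 + \left(8 \cdot 1\right)^{2} + 8 \cdot 8 \cdot 1}\right) \left(-1\right) = \left(0 + \sqrt{-1 + 8^{2} + 8 \cdot 8}\right) \left(-1\right) = \left(0 + \sqrt{-1 + 64 + 64}\right) \left(-1\right) = \left(0 + \sqrt{127}\right) \left(-1\right) = \sqrt{127} \left(-1\right) = - \sqrt{127}$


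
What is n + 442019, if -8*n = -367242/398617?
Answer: 704785334513/1594468 ≈ 4.4202e+5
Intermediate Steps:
n = 183621/1594468 (n = -(-183621)/(4*398617) = -⅛*(-367242/398617) = 183621/1594468 ≈ 0.11516)
n + 442019 = 183621/1594468 + 442019 = 704785334513/1594468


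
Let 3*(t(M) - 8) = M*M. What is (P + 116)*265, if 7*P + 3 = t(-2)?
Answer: 650575/21 ≈ 30980.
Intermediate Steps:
t(M) = 8 + M²/3 (t(M) = 8 + (M*M)/3 = 8 + M²/3)
P = 19/21 (P = -3/7 + (8 + (⅓)*(-2)²)/7 = -3/7 + (8 + (⅓)*4)/7 = -3/7 + (8 + 4/3)/7 = -3/7 + (⅐)*(28/3) = -3/7 + 4/3 = 19/21 ≈ 0.90476)
(P + 116)*265 = (19/21 + 116)*265 = (2455/21)*265 = 650575/21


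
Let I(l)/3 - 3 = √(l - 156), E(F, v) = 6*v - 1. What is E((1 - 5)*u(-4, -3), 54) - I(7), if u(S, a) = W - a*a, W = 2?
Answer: 314 - 3*I*√149 ≈ 314.0 - 36.62*I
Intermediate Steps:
u(S, a) = 2 - a² (u(S, a) = 2 - a*a = 2 - a²)
E(F, v) = -1 + 6*v
I(l) = 9 + 3*√(-156 + l) (I(l) = 9 + 3*√(l - 156) = 9 + 3*√(-156 + l))
E((1 - 5)*u(-4, -3), 54) - I(7) = (-1 + 6*54) - (9 + 3*√(-156 + 7)) = (-1 + 324) - (9 + 3*√(-149)) = 323 - (9 + 3*(I*√149)) = 323 - (9 + 3*I*√149) = 323 + (-9 - 3*I*√149) = 314 - 3*I*√149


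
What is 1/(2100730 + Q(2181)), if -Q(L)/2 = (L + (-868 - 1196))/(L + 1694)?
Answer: 3875/8140328516 ≈ 4.7602e-7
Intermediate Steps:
Q(L) = -2*(-2064 + L)/(1694 + L) (Q(L) = -2*(L + (-868 - 1196))/(L + 1694) = -2*(L - 2064)/(1694 + L) = -2*(-2064 + L)/(1694 + L))
1/(2100730 + Q(2181)) = 1/(2100730 + 2*(2064 - 1*2181)/(1694 + 2181)) = 1/(2100730 + 2*(2064 - 2181)/3875) = 1/(2100730 + 2*(1/3875)*(-117)) = 1/(2100730 - 234/3875) = 1/(8140328516/3875) = 3875/8140328516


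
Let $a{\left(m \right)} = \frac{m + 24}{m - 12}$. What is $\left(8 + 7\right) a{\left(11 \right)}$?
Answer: $-525$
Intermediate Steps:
$a{\left(m \right)} = \frac{24 + m}{-12 + m}$
$\left(8 + 7\right) a{\left(11 \right)} = \left(8 + 7\right) \frac{24 + 11}{-12 + 11} = 15 \frac{1}{-1} \cdot 35 = 15 \left(\left(-1\right) 35\right) = 15 \left(-35\right) = -525$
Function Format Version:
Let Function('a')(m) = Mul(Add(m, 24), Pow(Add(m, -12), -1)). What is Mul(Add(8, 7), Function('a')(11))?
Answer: -525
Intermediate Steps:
Function('a')(m) = Mul(Pow(Add(-12, m), -1), Add(24, m)) (Function('a')(m) = Mul(Add(24, m), Pow(Add(-12, m), -1)) = Mul(Pow(Add(-12, m), -1), Add(24, m)))
Mul(Add(8, 7), Function('a')(11)) = Mul(Add(8, 7), Mul(Pow(Add(-12, 11), -1), Add(24, 11))) = Mul(15, Mul(Pow(-1, -1), 35)) = Mul(15, Mul(-1, 35)) = Mul(15, -35) = -525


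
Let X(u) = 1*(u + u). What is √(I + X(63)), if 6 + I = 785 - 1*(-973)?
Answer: √1878 ≈ 43.336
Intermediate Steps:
I = 1752 (I = -6 + (785 - 1*(-973)) = -6 + (785 + 973) = -6 + 1758 = 1752)
X(u) = 2*u (X(u) = 1*(2*u) = 2*u)
√(I + X(63)) = √(1752 + 2*63) = √(1752 + 126) = √1878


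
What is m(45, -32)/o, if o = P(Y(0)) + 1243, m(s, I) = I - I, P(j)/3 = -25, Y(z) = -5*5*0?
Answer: 0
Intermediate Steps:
Y(z) = 0 (Y(z) = -25*0 = 0)
P(j) = -75 (P(j) = 3*(-25) = -75)
m(s, I) = 0
o = 1168 (o = -75 + 1243 = 1168)
m(45, -32)/o = 0/1168 = 0*(1/1168) = 0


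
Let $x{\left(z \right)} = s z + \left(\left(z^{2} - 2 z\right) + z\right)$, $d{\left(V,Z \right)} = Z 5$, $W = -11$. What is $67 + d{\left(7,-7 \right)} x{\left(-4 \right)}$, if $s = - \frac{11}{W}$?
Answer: $-493$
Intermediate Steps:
$d{\left(V,Z \right)} = 5 Z$
$s = 1$ ($s = - \frac{11}{-11} = \left(-11\right) \left(- \frac{1}{11}\right) = 1$)
$x{\left(z \right)} = z^{2}$ ($x{\left(z \right)} = 1 z + \left(\left(z^{2} - 2 z\right) + z\right) = z + \left(z^{2} - z\right) = z^{2}$)
$67 + d{\left(7,-7 \right)} x{\left(-4 \right)} = 67 + 5 \left(-7\right) \left(-4\right)^{2} = 67 - 560 = -493$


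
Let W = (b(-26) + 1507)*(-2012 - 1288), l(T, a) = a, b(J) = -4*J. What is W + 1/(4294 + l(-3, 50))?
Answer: -23094007199/4344 ≈ -5.3163e+6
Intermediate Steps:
W = -5316300 (W = (-4*(-26) + 1507)*(-2012 - 1288) = (104 + 1507)*(-3300) = 1611*(-3300) = -5316300)
W + 1/(4294 + l(-3, 50)) = -5316300 + 1/(4294 + 50) = -5316300 + 1/4344 = -23094007199/4344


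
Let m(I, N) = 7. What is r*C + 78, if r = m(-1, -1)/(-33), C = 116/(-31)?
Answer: 80606/1023 ≈ 78.794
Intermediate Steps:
C = -116/31 (C = 116*(-1/31) = -116/31 ≈ -3.7419)
r = -7/33 (r = 7/(-33) = 7*(-1/33) = -7/33 ≈ -0.21212)
r*C + 78 = -7/33*(-116/31) + 78 = 812/1023 + 78 = 80606/1023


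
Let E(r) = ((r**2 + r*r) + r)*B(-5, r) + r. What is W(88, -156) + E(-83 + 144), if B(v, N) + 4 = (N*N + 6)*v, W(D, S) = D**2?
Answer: -139840612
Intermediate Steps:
B(v, N) = -4 + v*(6 + N**2) (B(v, N) = -4 + (N*N + 6)*v = -4 + (N**2 + 6)*v = -4 + (6 + N**2)*v = -4 + v*(6 + N**2))
E(r) = r + (-34 - 5*r**2)*(r + 2*r**2) (E(r) = ((r**2 + r*r) + r)*(-4 + 6*(-5) - 5*r**2) + r = ((r**2 + r**2) + r)*(-4 - 30 - 5*r**2) + r = (2*r**2 + r)*(-34 - 5*r**2) + r = (r + 2*r**2)*(-34 - 5*r**2) + r = (-34 - 5*r**2)*(r + 2*r**2) + r = r + (-34 - 5*r**2)*(r + 2*r**2))
W(88, -156) + E(-83 + 144) = 88**2 + (-83 + 144)*(-33 - 68*(-83 + 144) - 10*(-83 + 144)**3 - 5*(-83 + 144)**2) = 7744 + 61*(-33 - 68*61 - 10*61**3 - 5*61**2) = 7744 + 61*(-33 - 4148 - 10*226981 - 5*3721) = 7744 + 61*(-33 - 4148 - 2269810 - 18605) = 7744 + 61*(-2292596) = 7744 - 139848356 = -139840612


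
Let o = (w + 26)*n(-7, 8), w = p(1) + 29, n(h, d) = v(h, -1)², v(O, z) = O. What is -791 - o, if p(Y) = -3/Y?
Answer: -3339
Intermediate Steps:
n(h, d) = h²
w = 26 (w = -3/1 + 29 = -3*1 + 29 = -3 + 29 = 26)
o = 2548 (o = (26 + 26)*(-7)² = 52*49 = 2548)
-791 - o = -791 - 1*2548 = -791 - 2548 = -3339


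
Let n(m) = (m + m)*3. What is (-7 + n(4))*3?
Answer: 51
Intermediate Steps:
n(m) = 6*m (n(m) = (2*m)*3 = 6*m)
(-7 + n(4))*3 = (-7 + 6*4)*3 = (-7 + 24)*3 = 17*3 = 51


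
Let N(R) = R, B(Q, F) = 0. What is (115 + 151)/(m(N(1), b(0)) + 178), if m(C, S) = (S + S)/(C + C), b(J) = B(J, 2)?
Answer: 133/89 ≈ 1.4944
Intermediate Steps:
b(J) = 0
m(C, S) = S/C (m(C, S) = (2*S)/((2*C)) = (2*S)*(1/(2*C)) = S/C)
(115 + 151)/(m(N(1), b(0)) + 178) = (115 + 151)/(0/1 + 178) = 266/(0*1 + 178) = 266/(0 + 178) = 266/178 = 266*(1/178) = 133/89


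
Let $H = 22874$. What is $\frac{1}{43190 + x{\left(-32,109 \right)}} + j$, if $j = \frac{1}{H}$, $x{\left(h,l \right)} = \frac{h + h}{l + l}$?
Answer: $\frac{1800236}{26920856643} \approx 6.6871 \cdot 10^{-5}$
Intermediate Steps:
$x{\left(h,l \right)} = \frac{h}{l}$ ($x{\left(h,l \right)} = \frac{2 h}{2 l} = 2 h \frac{1}{2 l} = \frac{h}{l}$)
$j = \frac{1}{22874} \approx 4.3718 \cdot 10^{-5}$
$\frac{1}{43190 + x{\left(-32,109 \right)}} + j = \frac{1}{43190 - \frac{32}{109}} + \frac{1}{22874} = \frac{1}{\frac{4707678}{109}} + \frac{1}{22874} = \frac{109}{4707678} + \frac{1}{22874} = \frac{1800236}{26920856643}$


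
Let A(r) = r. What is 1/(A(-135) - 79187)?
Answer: -1/79322 ≈ -1.2607e-5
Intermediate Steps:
1/(A(-135) - 79187) = 1/(-135 - 79187) = 1/(-79322) = -1/79322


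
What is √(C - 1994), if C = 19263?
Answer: √17269 ≈ 131.41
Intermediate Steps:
√(C - 1994) = √(19263 - 1994) = √17269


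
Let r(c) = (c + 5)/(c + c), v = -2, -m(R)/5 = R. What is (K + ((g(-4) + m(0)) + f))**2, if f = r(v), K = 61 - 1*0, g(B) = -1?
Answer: 56169/16 ≈ 3510.6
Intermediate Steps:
m(R) = -5*R
r(c) = (5 + c)/(2*c) (r(c) = (5 + c)/((2*c)) = (5 + c)*(1/(2*c)) = (5 + c)/(2*c))
K = 61 (K = 61 + 0 = 61)
f = -3/4 (f = (1/2)*(5 - 2)/(-2) = (1/2)*(-1/2)*3 = -3/4 ≈ -0.75000)
(K + ((g(-4) + m(0)) + f))**2 = (61 + ((-1 - 5*0) - 3/4))**2 = (61 + ((-1 + 0) - 3/4))**2 = (61 + (-1 - 3/4))**2 = (61 - 7/4)**2 = (237/4)**2 = 56169/16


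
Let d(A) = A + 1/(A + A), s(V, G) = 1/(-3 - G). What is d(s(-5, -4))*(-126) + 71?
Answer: -118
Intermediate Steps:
d(A) = A + 1/(2*A)
d(s(-5, -4))*(-126) + 71 = (-1/(3 - 4) + 1/(2*((-1/(3 - 4)))))*(-126) + 71 = (-1/(-1) + 1/(2*((-1/(-1)))))*(-126) + 71 = (-1*(-1) + 1/(2*((-1*(-1)))))*(-126) + 71 = (1 + (½)/1)*(-126) + 71 = (1 + (½)*1)*(-126) + 71 = (1 + ½)*(-126) + 71 = (3/2)*(-126) + 71 = -189 + 71 = -118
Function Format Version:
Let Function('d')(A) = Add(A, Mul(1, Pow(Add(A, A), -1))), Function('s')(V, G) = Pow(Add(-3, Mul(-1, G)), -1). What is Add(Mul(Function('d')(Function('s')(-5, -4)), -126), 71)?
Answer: -118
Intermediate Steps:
Function('d')(A) = Add(A, Mul(Rational(1, 2), Pow(A, -1))) (Function('d')(A) = Add(A, Mul(1, Pow(Mul(2, A), -1))) = Add(A, Mul(1, Mul(Rational(1, 2), Pow(A, -1)))) = Add(A, Mul(Rational(1, 2), Pow(A, -1))))
Add(Mul(Function('d')(Function('s')(-5, -4)), -126), 71) = Add(Mul(Add(Mul(-1, Pow(Add(3, -4), -1)), Mul(Rational(1, 2), Pow(Mul(-1, Pow(Add(3, -4), -1)), -1))), -126), 71) = Add(Mul(Add(Mul(-1, Pow(-1, -1)), Mul(Rational(1, 2), Pow(Mul(-1, Pow(-1, -1)), -1))), -126), 71) = Add(Mul(Add(Mul(-1, -1), Mul(Rational(1, 2), Pow(Mul(-1, -1), -1))), -126), 71) = Add(Mul(Add(1, Mul(Rational(1, 2), Pow(1, -1))), -126), 71) = Add(Mul(Add(1, Mul(Rational(1, 2), 1)), -126), 71) = Add(Mul(Add(1, Rational(1, 2)), -126), 71) = Add(Mul(Rational(3, 2), -126), 71) = Add(-189, 71) = -118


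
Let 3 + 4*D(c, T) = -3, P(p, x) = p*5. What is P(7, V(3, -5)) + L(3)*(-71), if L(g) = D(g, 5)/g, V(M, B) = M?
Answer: 141/2 ≈ 70.500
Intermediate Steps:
P(p, x) = 5*p
D(c, T) = -3/2 (D(c, T) = -¾ + (¼)*(-3) = -¾ - ¾ = -3/2)
L(g) = -3/(2*g)
P(7, V(3, -5)) + L(3)*(-71) = 5*7 - 3/2/3*(-71) = 35 - 3/2*⅓*(-71) = 35 - ½*(-71) = 35 + 71/2 = 141/2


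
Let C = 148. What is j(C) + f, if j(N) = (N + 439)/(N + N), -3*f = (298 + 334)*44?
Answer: -8229407/888 ≈ -9267.3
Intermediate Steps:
f = -27808/3 (f = -(298 + 334)*44/3 = -632*44/3 = -⅓*27808 = -27808/3 ≈ -9269.3)
j(N) = (439 + N)/(2*N) (j(N) = (439 + N)/((2*N)) = (439 + N)*(1/(2*N)) = (439 + N)/(2*N))
j(C) + f = (½)*(439 + 148)/148 - 27808/3 = (½)*(1/148)*587 - 27808/3 = 587/296 - 27808/3 = -8229407/888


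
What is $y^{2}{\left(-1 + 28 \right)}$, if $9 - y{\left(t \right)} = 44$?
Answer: $1225$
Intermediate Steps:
$y{\left(t \right)} = -35$ ($y{\left(t \right)} = 9 - 44 = -35$)
$y^{2}{\left(-1 + 28 \right)} = \left(-35\right)^{2} = 1225$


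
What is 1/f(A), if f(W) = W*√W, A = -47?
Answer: I*√47/2209 ≈ 0.0031035*I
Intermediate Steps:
f(W) = W^(3/2)
1/f(A) = 1/((-47)^(3/2)) = 1/(-47*I*√47) = I*√47/2209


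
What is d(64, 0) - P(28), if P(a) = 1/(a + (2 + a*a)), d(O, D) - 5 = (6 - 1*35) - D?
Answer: -19537/814 ≈ -24.001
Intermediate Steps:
d(O, D) = -24 - D (d(O, D) = 5 + ((6 - 1*35) - D) = 5 + ((6 - 35) - D) = 5 + (-29 - D) = -24 - D)
P(a) = 1/(2 + a + a**2) (P(a) = 1/(a + (2 + a**2)) = 1/(2 + a + a**2))
d(64, 0) - P(28) = (-24 - 1*0) - 1/(2 + 28 + 28**2) = (-24 + 0) - 1/(2 + 28 + 784) = -24 - 1/814 = -19537/814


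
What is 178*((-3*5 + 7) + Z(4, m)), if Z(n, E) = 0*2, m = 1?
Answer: -1424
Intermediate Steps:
Z(n, E) = 0
178*((-3*5 + 7) + Z(4, m)) = 178*((-3*5 + 7) + 0) = 178*((-15 + 7) + 0) = 178*(-8 + 0) = 178*(-8) = -1424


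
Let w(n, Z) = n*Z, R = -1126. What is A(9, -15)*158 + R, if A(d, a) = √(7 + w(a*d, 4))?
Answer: -1126 + 158*I*√533 ≈ -1126.0 + 3647.7*I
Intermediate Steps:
w(n, Z) = Z*n
A(d, a) = √(7 + 4*a*d) (A(d, a) = √(7 + 4*(a*d)) = √(7 + 4*a*d))
A(9, -15)*158 + R = √(7 + 4*(-15)*9)*158 - 1126 = √(7 - 540)*158 - 1126 = √(-533)*158 - 1126 = (I*√533)*158 - 1126 = 158*I*√533 - 1126 = -1126 + 158*I*√533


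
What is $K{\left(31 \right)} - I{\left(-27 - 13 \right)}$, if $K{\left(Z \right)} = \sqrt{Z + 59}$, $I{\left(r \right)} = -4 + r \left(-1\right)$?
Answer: $-36 + 3 \sqrt{10} \approx -26.513$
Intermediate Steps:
$I{\left(r \right)} = -4 - r$
$K{\left(Z \right)} = \sqrt{59 + Z}$
$K{\left(31 \right)} - I{\left(-27 - 13 \right)} = \sqrt{59 + 31} - \left(-4 - \left(-27 - 13\right)\right) = \sqrt{90} - \left(-4 - -40\right) = 3 \sqrt{10} - \left(-4 + 40\right) = 3 \sqrt{10} - 36 = -36 + 3 \sqrt{10}$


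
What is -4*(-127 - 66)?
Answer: 772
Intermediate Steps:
-4*(-127 - 66) = -4*(-193) = 772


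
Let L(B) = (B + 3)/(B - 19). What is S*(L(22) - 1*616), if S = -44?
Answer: 80212/3 ≈ 26737.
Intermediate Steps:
L(B) = (3 + B)/(-19 + B)
S*(L(22) - 1*616) = -44*((3 + 22)/(-19 + 22) - 1*616) = -44*(25/3 - 616) = -44*(-1823/3) = 80212/3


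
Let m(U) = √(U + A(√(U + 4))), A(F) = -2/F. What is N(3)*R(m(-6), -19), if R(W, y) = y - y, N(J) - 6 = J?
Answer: 0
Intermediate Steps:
N(J) = 6 + J
m(U) = √(U - 2/√(4 + U)) (m(U) = √(U - 2/√(U + 4)) = √(U - 2/√(4 + U)))
R(W, y) = 0
N(3)*R(m(-6), -19) = (6 + 3)*0 = 9*0 = 0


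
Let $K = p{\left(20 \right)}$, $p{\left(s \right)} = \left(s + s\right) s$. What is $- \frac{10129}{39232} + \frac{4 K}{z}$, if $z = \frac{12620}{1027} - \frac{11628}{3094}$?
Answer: $\frac{450951591531}{1202892352} \approx 374.89$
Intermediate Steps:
$p{\left(s \right)} = 2 s^{2}$ ($p{\left(s \right)} = 2 s s = 2 s^{2}$)
$K = 800$ ($K = 2 \cdot 20^{2} = 2 \cdot 400 = 800$)
$z = \frac{61322}{7189}$ ($z = 12620 \cdot \frac{1}{1027} - \frac{342}{91} = \frac{12620}{1027} - \frac{342}{91} = \frac{61322}{7189} \approx 8.53$)
$- \frac{10129}{39232} + \frac{4 K}{z} = - \frac{10129}{39232} + \frac{4 \cdot 800}{\frac{61322}{7189}} = \left(-10129\right) \frac{1}{39232} + 3200 \cdot \frac{7189}{61322} = - \frac{10129}{39232} + \frac{11502400}{30661} = \frac{450951591531}{1202892352}$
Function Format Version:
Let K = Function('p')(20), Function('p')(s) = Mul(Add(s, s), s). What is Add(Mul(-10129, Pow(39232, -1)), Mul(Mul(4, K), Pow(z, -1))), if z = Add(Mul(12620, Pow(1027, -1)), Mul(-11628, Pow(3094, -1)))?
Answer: Rational(450951591531, 1202892352) ≈ 374.89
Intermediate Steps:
Function('p')(s) = Mul(2, Pow(s, 2)) (Function('p')(s) = Mul(Mul(2, s), s) = Mul(2, Pow(s, 2)))
K = 800 (K = Mul(2, Pow(20, 2)) = Mul(2, 400) = 800)
z = Rational(61322, 7189) (z = Add(Mul(12620, Rational(1, 1027)), Mul(-11628, Rational(1, 3094))) = Add(Rational(12620, 1027), Rational(-342, 91)) = Rational(61322, 7189) ≈ 8.5300)
Add(Mul(-10129, Pow(39232, -1)), Mul(Mul(4, K), Pow(z, -1))) = Add(Mul(-10129, Pow(39232, -1)), Mul(Mul(4, 800), Pow(Rational(61322, 7189), -1))) = Add(Mul(-10129, Rational(1, 39232)), Mul(3200, Rational(7189, 61322))) = Add(Rational(-10129, 39232), Rational(11502400, 30661)) = Rational(450951591531, 1202892352)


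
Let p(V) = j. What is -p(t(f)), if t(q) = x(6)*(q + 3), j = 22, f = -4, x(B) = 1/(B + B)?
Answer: -22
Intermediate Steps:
x(B) = 1/(2*B)
t(q) = ¼ + q/12 (t(q) = ((½)/6)*(q + 3) = ((½)*(⅙))*(3 + q) = (3 + q)/12 = ¼ + q/12)
p(V) = 22
-p(t(f)) = -1*22 = -22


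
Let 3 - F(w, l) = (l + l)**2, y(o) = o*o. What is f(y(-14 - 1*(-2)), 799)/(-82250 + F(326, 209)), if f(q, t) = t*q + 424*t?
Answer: -453832/256971 ≈ -1.7661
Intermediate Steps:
y(o) = o**2
F(w, l) = 3 - 4*l**2 (F(w, l) = 3 - (l + l)**2 = 3 - (2*l)**2 = 3 - 4*l**2)
f(q, t) = 424*t + q*t (f(q, t) = q*t + 424*t = 424*t + q*t)
f(y(-14 - 1*(-2)), 799)/(-82250 + F(326, 209)) = (799*(424 + (-14 - 1*(-2))**2))/(-82250 + (3 - 4*209**2)) = (799*(424 + (-14 + 2)**2))/(-82250 + (3 - 4*43681)) = (799*(424 + (-12)**2))/(-82250 + (3 - 174724)) = (799*(424 + 144))/(-82250 - 174721) = (799*568)/(-256971) = 453832*(-1/256971) = -453832/256971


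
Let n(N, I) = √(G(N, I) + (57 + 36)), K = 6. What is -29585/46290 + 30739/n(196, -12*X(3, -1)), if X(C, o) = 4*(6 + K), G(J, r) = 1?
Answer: -5917/9258 + 30739*√94/94 ≈ 3169.8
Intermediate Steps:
X(C, o) = 48 (X(C, o) = 4*(6 + 6) = 4*12 = 48)
n(N, I) = √94 (n(N, I) = √(1 + (57 + 36)) = √(1 + 93) = √94)
-29585/46290 + 30739/n(196, -12*X(3, -1)) = -29585/46290 + 30739/(√94) = -29585*1/46290 + 30739*(√94/94) = -5917/9258 + 30739*√94/94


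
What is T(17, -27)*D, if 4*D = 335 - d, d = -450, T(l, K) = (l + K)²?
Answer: 19625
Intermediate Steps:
T(l, K) = (K + l)²
D = 785/4 (D = (335 - 1*(-450))/4 = (335 + 450)/4 = (¼)*785 = 785/4 ≈ 196.25)
T(17, -27)*D = (-27 + 17)²*(785/4) = (-10)²*(785/4) = 100*(785/4) = 19625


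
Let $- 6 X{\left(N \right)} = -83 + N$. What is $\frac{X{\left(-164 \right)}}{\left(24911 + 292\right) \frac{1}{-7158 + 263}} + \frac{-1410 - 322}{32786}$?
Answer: $- \frac{28049299333}{2478916674} \approx -11.315$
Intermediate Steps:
$X{\left(N \right)} = \frac{83}{6} - \frac{N}{6}$ ($X{\left(N \right)} = - \frac{-83 + N}{6} = \frac{83}{6} - \frac{N}{6}$)
$\frac{X{\left(-164 \right)}}{\left(24911 + 292\right) \frac{1}{-7158 + 263}} + \frac{-1410 - 322}{32786} = \frac{\frac{83}{6} - - \frac{82}{3}}{\left(24911 + 292\right) \frac{1}{-7158 + 263}} + \frac{-1410 - 322}{32786} = \frac{\frac{83}{6} + \frac{82}{3}}{25203 \frac{1}{-6895}} - \frac{866}{16393} = \frac{247}{6 \cdot 25203 \left(- \frac{1}{6895}\right)} - \frac{866}{16393} = \frac{247}{6 \left(- \frac{25203}{6895}\right)} - \frac{866}{16393} = \frac{247}{6} \left(- \frac{6895}{25203}\right) - \frac{866}{16393} = - \frac{1703065}{151218} - \frac{866}{16393} = - \frac{28049299333}{2478916674}$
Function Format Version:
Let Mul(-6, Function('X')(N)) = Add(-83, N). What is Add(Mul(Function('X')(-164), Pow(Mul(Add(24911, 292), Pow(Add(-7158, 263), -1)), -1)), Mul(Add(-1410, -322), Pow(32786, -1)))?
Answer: Rational(-28049299333, 2478916674) ≈ -11.315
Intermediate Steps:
Function('X')(N) = Add(Rational(83, 6), Mul(Rational(-1, 6), N)) (Function('X')(N) = Mul(Rational(-1, 6), Add(-83, N)) = Add(Rational(83, 6), Mul(Rational(-1, 6), N)))
Add(Mul(Function('X')(-164), Pow(Mul(Add(24911, 292), Pow(Add(-7158, 263), -1)), -1)), Mul(Add(-1410, -322), Pow(32786, -1))) = Add(Mul(Add(Rational(83, 6), Mul(Rational(-1, 6), -164)), Pow(Mul(Add(24911, 292), Pow(Add(-7158, 263), -1)), -1)), Mul(Add(-1410, -322), Pow(32786, -1))) = Add(Mul(Add(Rational(83, 6), Rational(82, 3)), Pow(Mul(25203, Pow(-6895, -1)), -1)), Mul(-1732, Rational(1, 32786))) = Add(Mul(Rational(247, 6), Pow(Mul(25203, Rational(-1, 6895)), -1)), Rational(-866, 16393)) = Add(Mul(Rational(247, 6), Pow(Rational(-25203, 6895), -1)), Rational(-866, 16393)) = Add(Mul(Rational(247, 6), Rational(-6895, 25203)), Rational(-866, 16393)) = Add(Rational(-1703065, 151218), Rational(-866, 16393)) = Rational(-28049299333, 2478916674)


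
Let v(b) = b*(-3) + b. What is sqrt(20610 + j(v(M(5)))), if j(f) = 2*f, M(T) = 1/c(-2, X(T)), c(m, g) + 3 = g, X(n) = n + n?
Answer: sqrt(1009862)/7 ≈ 143.56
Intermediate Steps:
X(n) = 2*n
c(m, g) = -3 + g
M(T) = 1/(-3 + 2*T)
v(b) = -2*b (v(b) = -3*b + b = -2*b)
sqrt(20610 + j(v(M(5)))) = sqrt(20610 + 2*(-2/(-3 + 2*5))) = sqrt(20610 + 2*(-2/(-3 + 10))) = sqrt(20610 + 2*(-2/7)) = sqrt(20610 - 4/7) = sqrt(144266/7) = sqrt(1009862)/7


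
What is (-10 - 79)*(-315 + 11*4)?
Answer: 24119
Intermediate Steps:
(-10 - 79)*(-315 + 11*4) = -89*(-315 + 44) = -89*(-271) = 24119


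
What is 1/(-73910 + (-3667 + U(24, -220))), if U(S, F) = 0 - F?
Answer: -1/77357 ≈ -1.2927e-5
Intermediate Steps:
U(S, F) = -F
1/(-73910 + (-3667 + U(24, -220))) = 1/(-73910 + (-3667 - 1*(-220))) = 1/(-73910 + (-3667 + 220)) = 1/(-73910 - 3447) = 1/(-77357) = -1/77357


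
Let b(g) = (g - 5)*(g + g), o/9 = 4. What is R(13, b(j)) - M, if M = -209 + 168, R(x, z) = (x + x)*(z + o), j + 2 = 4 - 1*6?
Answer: 2849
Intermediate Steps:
o = 36 (o = 9*4 = 36)
j = -4 (j = -2 + (4 - 1*6) = -2 + (4 - 6) = -2 - 2 = -4)
b(g) = 2*g*(-5 + g) (b(g) = (-5 + g)*(2*g) = 2*g*(-5 + g))
R(x, z) = 2*x*(36 + z) (R(x, z) = (x + x)*(z + 36) = (2*x)*(36 + z) = 2*x*(36 + z))
M = -41
R(13, b(j)) - M = 2*13*(36 + 2*(-4)*(-5 - 4)) - 1*(-41) = 2*13*(36 + 2*(-4)*(-9)) + 41 = 2*13*(36 + 72) + 41 = 2*13*108 + 41 = 2808 + 41 = 2849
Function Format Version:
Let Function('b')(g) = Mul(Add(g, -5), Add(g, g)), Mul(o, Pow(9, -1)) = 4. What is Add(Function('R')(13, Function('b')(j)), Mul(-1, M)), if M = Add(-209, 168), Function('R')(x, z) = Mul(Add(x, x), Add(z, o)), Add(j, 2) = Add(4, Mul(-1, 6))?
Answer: 2849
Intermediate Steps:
o = 36 (o = Mul(9, 4) = 36)
j = -4 (j = Add(-2, Add(4, Mul(-1, 6))) = Add(-2, Add(4, -6)) = Add(-2, -2) = -4)
Function('b')(g) = Mul(2, g, Add(-5, g)) (Function('b')(g) = Mul(Add(-5, g), Mul(2, g)) = Mul(2, g, Add(-5, g)))
Function('R')(x, z) = Mul(2, x, Add(36, z)) (Function('R')(x, z) = Mul(Add(x, x), Add(z, 36)) = Mul(Mul(2, x), Add(36, z)) = Mul(2, x, Add(36, z)))
M = -41
Add(Function('R')(13, Function('b')(j)), Mul(-1, M)) = Add(Mul(2, 13, Add(36, Mul(2, -4, Add(-5, -4)))), Mul(-1, -41)) = Add(Mul(2, 13, Add(36, Mul(2, -4, -9))), 41) = Add(Mul(2, 13, Add(36, 72)), 41) = Add(Mul(2, 13, 108), 41) = Add(2808, 41) = 2849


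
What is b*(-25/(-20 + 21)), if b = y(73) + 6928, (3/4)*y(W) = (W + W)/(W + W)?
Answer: -519700/3 ≈ -1.7323e+5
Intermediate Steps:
y(W) = 4/3 (y(W) = 4*((W + W)/(W + W))/3 = 4*((2*W)/((2*W)))/3 = 4*((2*W)*(1/(2*W)))/3 = (4/3)*1 = 4/3)
b = 20788/3 (b = 4/3 + 6928 = 20788/3 ≈ 6929.3)
b*(-25/(-20 + 21)) = 20788*(-25/(-20 + 21))/3 = 20788*(-25/1)/3 = 20788*(-25*1)/3 = (20788/3)*(-25) = -519700/3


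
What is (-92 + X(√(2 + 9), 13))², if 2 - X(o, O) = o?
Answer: (90 + √11)² ≈ 8708.0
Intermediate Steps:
X(o, O) = 2 - o
(-92 + X(√(2 + 9), 13))² = (-92 + (2 - √(2 + 9)))² = (-92 + (2 - √11))² = (-90 - √11)²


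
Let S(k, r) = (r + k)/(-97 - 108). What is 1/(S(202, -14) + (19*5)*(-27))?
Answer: -205/526013 ≈ -0.00038972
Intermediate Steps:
S(k, r) = -k/205 - r/205 (S(k, r) = (k + r)/(-205) = (k + r)*(-1/205) = -k/205 - r/205)
1/(S(202, -14) + (19*5)*(-27)) = 1/((-1/205*202 - 1/205*(-14)) + (19*5)*(-27)) = 1/((-202/205 + 14/205) + 95*(-27)) = 1/(-188/205 - 2565) = 1/(-526013/205) = -205/526013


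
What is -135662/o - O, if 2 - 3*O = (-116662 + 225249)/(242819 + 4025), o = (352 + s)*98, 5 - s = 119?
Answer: -9120345659/1439347364 ≈ -6.3364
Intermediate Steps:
s = -114 (s = 5 - 1*119 = 5 - 119 = -114)
o = 23324 (o = (352 - 114)*98 = 238*98 = 23324)
O = 128367/246844 (O = 2/3 - (-116662 + 225249)/(3*(242819 + 4025)) = 2/3 - 108587/(3*246844) = 2/3 - 1/3*108587/246844 = 2/3 - 108587/740532 = 128367/246844 ≈ 0.52003)
-135662/o - O = -135662/23324 - 1*128367/246844 = -135662*1/23324 - 128367/246844 = -67831/11662 - 128367/246844 = -9120345659/1439347364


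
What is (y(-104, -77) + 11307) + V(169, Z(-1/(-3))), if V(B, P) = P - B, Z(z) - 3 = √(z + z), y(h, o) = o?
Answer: 11064 + √6/3 ≈ 11065.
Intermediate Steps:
Z(z) = 3 + √2*√z (Z(z) = 3 + √(z + z) = 3 + √(2*z) = 3 + √2*√z)
(y(-104, -77) + 11307) + V(169, Z(-1/(-3))) = (-77 + 11307) + ((3 + √2*√(-1/(-3))) - 1*169) = 11230 + ((3 + √2*√(-1*(-⅓))) - 169) = 11230 + ((3 + √2*√(⅓)) - 169) = 11230 + ((3 + √2*(√3/3)) - 169) = 11230 + ((3 + √6/3) - 169) = 11230 + (-166 + √6/3) = 11064 + √6/3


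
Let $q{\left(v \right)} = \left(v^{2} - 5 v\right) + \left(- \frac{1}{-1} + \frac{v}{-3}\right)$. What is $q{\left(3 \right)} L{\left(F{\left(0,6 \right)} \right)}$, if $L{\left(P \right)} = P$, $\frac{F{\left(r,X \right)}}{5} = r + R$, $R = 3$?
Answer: $-90$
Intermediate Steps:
$F{\left(r,X \right)} = 15 + 5 r$ ($F{\left(r,X \right)} = 5 \left(r + 3\right) = 5 \left(3 + r\right) = 15 + 5 r$)
$q{\left(v \right)} = 1 + v^{2} - \frac{16 v}{3}$ ($q{\left(v \right)} = \left(v^{2} - 5 v\right) + \left(\left(-1\right) \left(-1\right) + v \left(- \frac{1}{3}\right)\right) = \left(v^{2} - 5 v\right) - \left(-1 + \frac{v}{3}\right) = 1 + v^{2} - \frac{16 v}{3}$)
$q{\left(3 \right)} L{\left(F{\left(0,6 \right)} \right)} = \left(1 + 3^{2} - 16\right) \left(15 + 5 \cdot 0\right) = \left(1 + 9 - 16\right) \left(15 + 0\right) = \left(-6\right) 15 = -90$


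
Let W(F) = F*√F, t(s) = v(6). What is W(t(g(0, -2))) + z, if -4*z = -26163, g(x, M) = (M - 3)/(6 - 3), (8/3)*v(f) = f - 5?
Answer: 26163/4 + 3*√6/32 ≈ 6541.0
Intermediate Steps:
v(f) = -15/8 + 3*f/8 (v(f) = 3*(f - 5)/8 = 3*(-5 + f)/8 = -15/8 + 3*f/8)
g(x, M) = -1 + M/3 (g(x, M) = (-3 + M)/3 = (-3 + M)*(⅓) = -1 + M/3)
t(s) = 3/8 (t(s) = -15/8 + (3/8)*6 = -15/8 + 9/4 = 3/8)
W(F) = F^(3/2)
z = 26163/4 (z = -¼*(-26163) = 26163/4 ≈ 6540.8)
W(t(g(0, -2))) + z = (3/8)^(3/2) + 26163/4 = 3*√6/32 + 26163/4 = 26163/4 + 3*√6/32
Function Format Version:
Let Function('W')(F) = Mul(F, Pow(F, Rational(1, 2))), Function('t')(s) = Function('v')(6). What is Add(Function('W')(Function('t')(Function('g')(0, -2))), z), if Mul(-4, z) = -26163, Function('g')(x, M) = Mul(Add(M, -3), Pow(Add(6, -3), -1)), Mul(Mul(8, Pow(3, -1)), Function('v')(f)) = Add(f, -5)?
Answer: Add(Rational(26163, 4), Mul(Rational(3, 32), Pow(6, Rational(1, 2)))) ≈ 6541.0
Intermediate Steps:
Function('v')(f) = Add(Rational(-15, 8), Mul(Rational(3, 8), f)) (Function('v')(f) = Mul(Rational(3, 8), Add(f, -5)) = Mul(Rational(3, 8), Add(-5, f)) = Add(Rational(-15, 8), Mul(Rational(3, 8), f)))
Function('g')(x, M) = Add(-1, Mul(Rational(1, 3), M)) (Function('g')(x, M) = Mul(Add(-3, M), Pow(3, -1)) = Mul(Add(-3, M), Rational(1, 3)) = Add(-1, Mul(Rational(1, 3), M)))
Function('t')(s) = Rational(3, 8) (Function('t')(s) = Add(Rational(-15, 8), Mul(Rational(3, 8), 6)) = Add(Rational(-15, 8), Rational(9, 4)) = Rational(3, 8))
Function('W')(F) = Pow(F, Rational(3, 2))
z = Rational(26163, 4) (z = Mul(Rational(-1, 4), -26163) = Rational(26163, 4) ≈ 6540.8)
Add(Function('W')(Function('t')(Function('g')(0, -2))), z) = Add(Pow(Rational(3, 8), Rational(3, 2)), Rational(26163, 4)) = Add(Mul(Rational(3, 32), Pow(6, Rational(1, 2))), Rational(26163, 4)) = Add(Rational(26163, 4), Mul(Rational(3, 32), Pow(6, Rational(1, 2))))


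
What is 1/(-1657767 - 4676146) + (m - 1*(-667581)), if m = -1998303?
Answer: -8428677375187/6333913 ≈ -1.3307e+6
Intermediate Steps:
1/(-1657767 - 4676146) + (m - 1*(-667581)) = 1/(-1657767 - 4676146) + (-1998303 - 1*(-667581)) = 1/(-6333913) + (-1998303 + 667581) = -1/6333913 - 1330722 = -8428677375187/6333913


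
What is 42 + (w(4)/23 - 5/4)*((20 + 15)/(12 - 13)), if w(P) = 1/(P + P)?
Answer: 15743/184 ≈ 85.560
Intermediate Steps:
w(P) = 1/(2*P)
42 + (w(4)/23 - 5/4)*((20 + 15)/(12 - 13)) = 42 + (((½)/4)/23 - 5/4)*((20 + 15)/(12 - 13)) = 42 + (((½)*(¼))*(1/23) - 5*¼)*(35/(-1)) = 42 + ((⅛)*(1/23) - 5/4)*(35*(-1)) = 42 + (1/184 - 5/4)*(-35) = 42 - 229/184*(-35) = 42 + 8015/184 = 15743/184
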